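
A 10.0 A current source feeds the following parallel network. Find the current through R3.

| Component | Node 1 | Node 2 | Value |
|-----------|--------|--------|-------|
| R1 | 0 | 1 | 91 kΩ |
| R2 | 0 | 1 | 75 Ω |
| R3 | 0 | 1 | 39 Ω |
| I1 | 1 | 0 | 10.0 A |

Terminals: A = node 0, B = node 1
All resistors sit directly between nodes 0 and 1, so they are in parallel and share one voltage V; the full source current 10 A splits among them.
1/R_par = 1/91000 + 1/75 + 1/39 = 0.03899 S  =>  R_par = 25.65 Ω
V = I × R_par = 10 × 25.65 = 256.5 V
I_R3 = V/R3 = 256.5/39 = 6.577 A

Final answer: 6.577 A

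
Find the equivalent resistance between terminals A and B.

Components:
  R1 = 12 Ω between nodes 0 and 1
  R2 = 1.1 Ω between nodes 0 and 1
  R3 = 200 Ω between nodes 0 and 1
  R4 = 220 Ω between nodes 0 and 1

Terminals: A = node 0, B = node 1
Reduce the network between node 0 (A) and node 1 (B) by series/parallel combination:
  Rp1 = R1 ‖ R2 ‖ R3 ‖ R4 (parallel, all between nodes 0 and 1) = 1/(1/12 + 1/1.1 + 1/200 + 1/220) = 0.998 Ω
R_eq = 0.998 Ω

Final answer: 0.998 Ω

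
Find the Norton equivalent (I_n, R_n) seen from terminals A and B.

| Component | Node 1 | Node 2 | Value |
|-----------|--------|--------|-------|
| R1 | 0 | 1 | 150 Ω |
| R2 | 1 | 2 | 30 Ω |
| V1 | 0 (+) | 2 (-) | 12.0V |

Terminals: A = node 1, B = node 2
Find the Thévenin equivalent first; then I_n = V_th/R_th and R_n = R_th.
Step 1 — V_th is the open-circuit voltage V_A - V_B (nothing connected across the terminals).
Nodal analysis, taking node 2 as the 0 V reference.
Source V1 fixes V_0 = 12 V.
KCL at each unknown node (sum of currents leaving = 0; resistances in Ω):
  Node 1: (V_1 - 12)/150 + (V_1 - 0)/30 = 0
Collecting terms: 0.04 × V_1 = 0.08  =>  V_1 = 2 V
V_th = V_1 - V_2 = 2 - 0 = 2 V
Step 2 — R_th: zero the source — replace V1 by a short circuit (node 2 merges into node 0) — and find the resistance seen between A (node 1) and B (node 0).
Reduce the network between node 1 (A) and node 0 (B) by series/parallel combination:
  Rp1 = R1 ‖ R2 (parallel, both between nodes 0 and 1) = 1/(1/150 + 1/30) = 25 Ω
R_th = 25 Ω
I_n = V_th/R_th = 2/25 = 0.08 A, and R_n = R_th = 25 Ω

Final answer: I_n = 0.08 A, R_n = 25 Ω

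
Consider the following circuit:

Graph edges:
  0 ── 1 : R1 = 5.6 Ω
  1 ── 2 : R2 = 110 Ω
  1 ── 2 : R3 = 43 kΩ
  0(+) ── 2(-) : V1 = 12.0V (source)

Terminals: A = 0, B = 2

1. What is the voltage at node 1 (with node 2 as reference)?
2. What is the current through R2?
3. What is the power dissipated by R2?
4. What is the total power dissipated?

Nodal analysis, taking node 2 as the 0 V reference.
Source V1 fixes V_0 = 12 V.
KCL at each unknown node (sum of currents leaving = 0; resistances in Ω):
  Node 1: (V_1 - 12)/5.6 + (V_1 - 0)/110 + (V_1 - 0)/43000 = 0
Collecting terms: 0.1877 × V_1 = 2.143  =>  V_1 = 11.42 V
Part 1:
  Read off the nodal solution: V_1 = 11.42 V
Part 2:
  I_R2 = (V_1 - V_2)/R2 = (11.42 - 0)/110 = 0.1038 A
  Magnitude: I_R2 = 0.1038 A
Part 3:
  I_R2 = (V_1 - V_2)/R2 = (11.42 - 0)/110 = 0.1038 A
  P_R2 = I_R2² × R2 = (0.1038)² × 110 = 1.185 W
Part 4:
  Power in each resistor, P = (ΔV)²/R:
    P_R1 = (12 - 11.42)²/5.6 = 0.06064 W
    P_R2 = (11.42 - 0)²/110 = 1.185 W
    P_R3 = (11.42 - 0)²/43000 = 0.003031 W
  P_total = P_R1 + P_R2 + P_R3 = 1.249 W

Final answers:
1. V_1 = 11.42 V
2. I_R2 = 0.1038 A
3. P_R2 = 1.185 W
4. P_total = 1.249 W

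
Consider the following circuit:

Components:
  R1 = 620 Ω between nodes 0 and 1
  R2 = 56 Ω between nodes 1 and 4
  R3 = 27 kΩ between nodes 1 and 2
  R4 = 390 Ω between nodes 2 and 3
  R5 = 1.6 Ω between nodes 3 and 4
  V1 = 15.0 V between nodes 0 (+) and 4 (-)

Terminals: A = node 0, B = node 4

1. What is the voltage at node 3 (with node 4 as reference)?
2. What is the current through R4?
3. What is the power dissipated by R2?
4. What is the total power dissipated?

Nodal analysis, taking node 4 as the 0 V reference.
Source V1 fixes V_0 = 15 V.
KCL at each unknown node (sum of currents leaving = 0; resistances in Ω):
  Node 1: (V_1 - 15)/620 + (V_1 - 0)/56 + (V_1 - V_2)/27000 = 0
  Node 2: (V_2 - V_1)/27000 + (V_2 - V_3)/390 = 0
  Node 3: (V_3 - V_2)/390 + (V_3 - 0)/1.6 = 0
Collecting terms (coefficients in siemens):
  0.01951·V_1 - 0.00003704·V_2 = 0.02419
  0.002601·V_2 - 0.00003704·V_1 - 0.002564·V_3 = 0
  0.6276·V_3 - 0.002564·V_2 = 0
Solving these 3 simultaneous equations (Gaussian elimination) gives:
  V_1 = 1.24 V, V_2 = 0.01773 V, V_3 = 0.00007245 V
Part 1:
  Read off the nodal solution: V_3 = 0.00007245 V
Part 2:
  I_R4 = (V_2 - V_3)/R4 = (0.01773 - 0.00007245)/390 = 0.00004528 A
  Magnitude: I_R4 = 0.00004528 A
Part 3:
  I_R2 = (V_1 - V_4)/R2 = (1.24 - 0)/56 = 0.02215 A
  P_R2 = I_R2² × R2 = (0.02215)² × 56 = 0.02747 W
Part 4:
  Power in each resistor, P = (ΔV)²/R:
    P_R1 = (15 - 1.24)²/620 = 0.3054 W
    P_R2 = (1.24 - 0)²/56 = 0.02747 W
    P_R3 = (1.24 - 0.01773)²/27000 = 0.00005536 W
    P_R4 = (0.01773 - 0.00007245)²/390 = 0.0000007996 W
    P_R5 = (0.00007245 - 0)²/1.6 = 0.00000000328 W
  P_total = P_R1 + P_R2 + P_R3 + P_R4 + P_R5 = 0.3329 W

Final answers:
1. V_3 = 7.245e-05 V
2. I_R4 = 4.528e-05 A
3. P_R2 = 0.02747 W
4. P_total = 0.3329 W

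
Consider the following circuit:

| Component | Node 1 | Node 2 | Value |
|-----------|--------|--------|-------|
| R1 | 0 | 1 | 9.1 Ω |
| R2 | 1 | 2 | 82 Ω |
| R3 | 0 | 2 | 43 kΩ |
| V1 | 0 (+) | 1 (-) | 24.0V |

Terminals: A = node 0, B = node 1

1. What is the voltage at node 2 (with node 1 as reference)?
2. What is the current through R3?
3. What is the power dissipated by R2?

Nodal analysis, taking node 1 as the 0 V reference.
Source V1 fixes V_0 = 24 V.
KCL at each unknown node (sum of currents leaving = 0; resistances in Ω):
  Node 2: (V_2 - 0)/82 + (V_2 - 24)/43000 = 0
Collecting terms: 0.01222 × V_2 = 0.0005581  =>  V_2 = 0.04568 V
Part 1:
  Read off the nodal solution: V_2 = 0.04568 V
Part 2:
  I_R3 = (V_0 - V_2)/R3 = (24 - 0.04568)/43000 = 0.0005571 A
  Magnitude: I_R3 = 0.0005571 A
Part 3:
  I_R2 = (V_1 - V_2)/R2 = (0 - 0.04568)/82 = -0.0005571 A
  P_R2 = I_R2² × R2 = (-0.0005571)² × 82 = 0.00002545 W

Final answers:
1. V_2 = 0.04568 V
2. I_R3 = 0.0005571 A
3. P_R2 = 2.545e-05 W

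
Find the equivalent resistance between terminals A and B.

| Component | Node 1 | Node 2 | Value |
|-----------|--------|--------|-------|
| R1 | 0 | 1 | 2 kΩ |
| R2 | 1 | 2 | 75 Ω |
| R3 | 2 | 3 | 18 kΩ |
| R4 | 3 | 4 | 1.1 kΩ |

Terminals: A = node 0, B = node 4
Reduce the network between node 0 (A) and node 4 (B) by series/parallel combination:
  Rs1 = R1 + R2 (series, joined only at node 1) = 2000 + 75 = 2075 Ω
  Rs2 = R3 + Rs1 (series, joined only at node 2) = 18000 + 2075 = 20080 Ω
  Rs3 = R4 + Rs2 (series, joined only at node 3) = 1100 + 20080 = 21180 Ω
R_eq = 21.18 kΩ

Final answer: 21.18 kΩ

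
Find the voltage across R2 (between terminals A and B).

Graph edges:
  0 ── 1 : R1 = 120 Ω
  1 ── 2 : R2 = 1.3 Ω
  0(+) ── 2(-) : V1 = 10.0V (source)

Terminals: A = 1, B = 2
R1 and R2 are in series across V1 (node 0 → node 1 → node 2), and the output A–B is taken across R2, so this is a voltage divider.
Series current: I = V1/(R1 + R2) = 10/(120 + 1.3) = 10/121.3 = 0.08244 A
V_R2 = I × R2 = V1 × R2/(R1 + R2) = 10 × 1.3/121.3 = 0.1072 V

Final answer: 0.1072 V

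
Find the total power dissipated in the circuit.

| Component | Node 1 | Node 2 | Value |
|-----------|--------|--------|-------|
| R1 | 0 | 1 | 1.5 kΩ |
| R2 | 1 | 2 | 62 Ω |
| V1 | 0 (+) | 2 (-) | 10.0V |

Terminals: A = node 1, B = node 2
Nodal analysis, taking node 2 as the 0 V reference.
Source V1 fixes V_0 = 10 V.
KCL at each unknown node (sum of currents leaving = 0; resistances in Ω):
  Node 1: (V_1 - 10)/1500 + (V_1 - 0)/62 = 0
Collecting terms: 0.0168 × V_1 = 0.006667  =>  V_1 = 0.3969 V
Power in each resistor, P = (ΔV)²/R:
  P_R1 = (10 - 0.3969)²/1500 = 0.06148 W
  P_R2 = (0.3969 - 0)²/62 = 0.002541 W
P_total = P_R1 + P_R2 = 0.06402 W

Final answer: 0.06402 W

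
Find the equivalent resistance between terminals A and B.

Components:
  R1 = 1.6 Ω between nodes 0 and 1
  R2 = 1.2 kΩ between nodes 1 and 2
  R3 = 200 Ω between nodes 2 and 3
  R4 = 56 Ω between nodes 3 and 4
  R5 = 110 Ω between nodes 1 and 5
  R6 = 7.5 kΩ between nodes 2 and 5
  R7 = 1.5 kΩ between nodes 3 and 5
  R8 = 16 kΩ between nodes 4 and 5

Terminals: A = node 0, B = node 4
The network is not a plain series/parallel combination. Inject a 1 A test current into terminal A (node 0) and return it from terminal B (node 4); then R_eq = V_A / (1 A).
Nodal analysis, taking node 4 as the 0 V reference.
Current source I_test pushes 1 A into node 0 and draws it out of node 4.
KCL at each unknown node (sum of currents leaving = 0; resistances in Ω):
  Node 0: (V_0 - V_1)/1.6 - 1 = 0
  Node 1: (V_1 - V_0)/1.6 + (V_1 - V_2)/1200 + (V_1 - V_5)/110 = 0
  Node 2: (V_2 - V_1)/1200 + (V_2 - V_3)/200 + (V_2 - V_5)/7500 = 0
  Node 3: (V_3 - V_2)/200 + (V_3 - 0)/56 + (V_3 - V_5)/1500 = 0
  Node 5: (V_5 - V_1)/110 + (V_5 - V_2)/7500 + (V_5 - V_3)/1500 + (V_5 - 0)/16000 = 0
Collecting terms (coefficients in siemens):
  0.625·V_0 - 0.625·V_1 = 1
  0.6349·V_1 - 0.625·V_0 - 0.0008333·V_2 - 0.009091·V_5 = 0
  0.005967·V_2 - 0.0008333·V_1 - 0.005·V_3 - 0.0001333·V_5 = 0
  0.02352·V_3 - 0.005·V_2 - 0.0006667·V_5 = 0
  0.009953·V_5 - 0.009091·V_1 - 0.0001333·V_2 - 0.0006667·V_3 = 0
Solving these 5 simultaneous equations (Gaussian elimination) gives:
  V_0 = 734.3 V, V_1 = 732.7 V, V_2 = 162.4 V, V_3 = 53.64 V
  V_5 = 675 V
R_eq = V_0 / 1 A = 734.3 Ω

Final answer: 734.3 Ω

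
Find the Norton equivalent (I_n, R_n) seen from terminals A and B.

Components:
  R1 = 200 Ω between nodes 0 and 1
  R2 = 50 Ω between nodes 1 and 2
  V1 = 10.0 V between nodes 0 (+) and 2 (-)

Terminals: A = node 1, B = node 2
Find the Thévenin equivalent first; then I_n = V_th/R_th and R_n = R_th.
Step 1 — V_th is the open-circuit voltage V_A - V_B (nothing connected across the terminals).
Nodal analysis, taking node 2 as the 0 V reference.
Source V1 fixes V_0 = 10 V.
KCL at each unknown node (sum of currents leaving = 0; resistances in Ω):
  Node 1: (V_1 - 10)/200 + (V_1 - 0)/50 = 0
Collecting terms: 0.025 × V_1 = 0.05  =>  V_1 = 2 V
V_th = V_1 - V_2 = 2 - 0 = 2 V
Step 2 — R_th: zero the source — replace V1 by a short circuit (node 2 merges into node 0) — and find the resistance seen between A (node 1) and B (node 0).
Reduce the network between node 1 (A) and node 0 (B) by series/parallel combination:
  Rp1 = R1 ‖ R2 (parallel, both between nodes 0 and 1) = 1/(1/200 + 1/50) = 40 Ω
R_th = 40 Ω
I_n = V_th/R_th = 2/40 = 0.05 A, and R_n = R_th = 40 Ω

Final answer: I_n = 0.05 A, R_n = 40 Ω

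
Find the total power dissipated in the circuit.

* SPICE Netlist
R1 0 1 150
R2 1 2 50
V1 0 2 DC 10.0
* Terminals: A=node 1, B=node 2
Nodal analysis, taking node 2 as the 0 V reference.
Source V1 fixes V_0 = 10 V.
KCL at each unknown node (sum of currents leaving = 0; resistances in Ω):
  Node 1: (V_1 - 10)/150 + (V_1 - 0)/50 = 0
Collecting terms: 0.02667 × V_1 = 0.06667  =>  V_1 = 2.5 V
Power in each resistor, P = (ΔV)²/R:
  P_R1 = (10 - 2.5)²/150 = 0.375 W
  P_R2 = (2.5 - 0)²/50 = 0.125 W
P_total = P_R1 + P_R2 = 0.5 W

Final answer: 0.5 W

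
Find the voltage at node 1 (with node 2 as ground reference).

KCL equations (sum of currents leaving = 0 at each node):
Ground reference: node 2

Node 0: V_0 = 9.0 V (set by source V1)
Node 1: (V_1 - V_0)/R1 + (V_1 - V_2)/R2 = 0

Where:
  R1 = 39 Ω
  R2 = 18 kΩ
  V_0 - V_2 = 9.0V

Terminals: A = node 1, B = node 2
Nodal analysis, taking node 2 as the 0 V reference.
Source V1 fixes V_0 = 9 V.
KCL at each unknown node (sum of currents leaving = 0; resistances in Ω):
  Node 1: (V_1 - 9)/39 + (V_1 - 0)/18000 = 0
Collecting terms: 0.0257 × V_1 = 0.2308  =>  V_1 = 8.981 V
The requested potential is V_1 = 8.981 V.

Final answer: V_1 = 8.981 V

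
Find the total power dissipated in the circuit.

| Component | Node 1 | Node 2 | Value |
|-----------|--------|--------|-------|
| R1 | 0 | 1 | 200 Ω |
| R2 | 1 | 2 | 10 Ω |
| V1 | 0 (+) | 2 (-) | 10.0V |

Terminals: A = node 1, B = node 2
Nodal analysis, taking node 2 as the 0 V reference.
Source V1 fixes V_0 = 10 V.
KCL at each unknown node (sum of currents leaving = 0; resistances in Ω):
  Node 1: (V_1 - 10)/200 + (V_1 - 0)/10 = 0
Collecting terms: 0.105 × V_1 = 0.05  =>  V_1 = 0.4762 V
Power in each resistor, P = (ΔV)²/R:
  P_R1 = (10 - 0.4762)²/200 = 0.4535 W
  P_R2 = (0.4762 - 0)²/10 = 0.02268 W
P_total = P_R1 + P_R2 = 0.4762 W

Final answer: 0.4762 W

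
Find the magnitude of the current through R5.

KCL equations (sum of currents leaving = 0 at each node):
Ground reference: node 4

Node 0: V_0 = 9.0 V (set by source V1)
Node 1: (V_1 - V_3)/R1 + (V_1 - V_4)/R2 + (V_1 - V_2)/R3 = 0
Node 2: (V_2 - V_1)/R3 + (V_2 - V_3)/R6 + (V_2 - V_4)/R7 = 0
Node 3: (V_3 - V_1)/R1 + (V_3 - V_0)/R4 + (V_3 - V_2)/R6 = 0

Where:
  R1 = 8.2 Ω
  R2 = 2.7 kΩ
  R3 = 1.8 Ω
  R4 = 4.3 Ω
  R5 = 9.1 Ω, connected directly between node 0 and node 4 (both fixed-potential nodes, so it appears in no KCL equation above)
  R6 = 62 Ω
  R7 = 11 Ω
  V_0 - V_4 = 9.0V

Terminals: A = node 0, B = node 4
Nodal analysis, taking node 4 as the 0 V reference.
Source V1 fixes V_0 = 9 V.
KCL at each unknown node (sum of currents leaving = 0; resistances in Ω):
  Node 1: (V_1 - V_3)/8.2 + (V_1 - 0)/2700 + (V_1 - V_2)/1.8 = 0
  Node 2: (V_2 - V_1)/1.8 + (V_2 - V_3)/62 + (V_2 - 0)/11 = 0
  Node 3: (V_3 - V_1)/8.2 + (V_3 - 9)/4.3 + (V_3 - V_2)/62 = 0
Collecting terms (coefficients in siemens):
  0.6779·V_1 - 0.5556·V_2 - 0.122·V_3 = 0
  0.6626·V_2 - 0.5556·V_1 - 0.01613·V_3 = 0
  0.3706·V_3 - 0.122·V_1 - 0.01613·V_2 = 2.093
Solving these 3 simultaneous equations (Gaussian elimination) gives:
  V_1 = 4.713 V, V_2 = 4.131 V, V_3 = 7.378 V
I_R5 = (V_0 - V_4)/R5 = (9 - 0)/9.1 = 0.989 A
|I_R5| = 0.989 A

Final answer: |I_R5| = 0.989 A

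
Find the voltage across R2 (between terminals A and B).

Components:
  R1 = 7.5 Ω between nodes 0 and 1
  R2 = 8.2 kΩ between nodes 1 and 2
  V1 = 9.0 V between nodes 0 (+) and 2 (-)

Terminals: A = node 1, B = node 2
R1 and R2 are in series across V1 (node 0 → node 1 → node 2), and the output A–B is taken across R2, so this is a voltage divider.
Series current: I = V1/(R1 + R2) = 9/(7.5 + 8200) = 9/8208 = 0.001097 A
V_R2 = I × R2 = V1 × R2/(R1 + R2) = 9 × 8200/8208 = 8.992 V

Final answer: 8.992 V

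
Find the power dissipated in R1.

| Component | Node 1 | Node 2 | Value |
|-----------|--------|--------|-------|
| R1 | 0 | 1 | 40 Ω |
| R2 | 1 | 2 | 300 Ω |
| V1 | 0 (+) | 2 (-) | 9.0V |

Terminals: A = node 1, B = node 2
Nodal analysis, taking node 2 as the 0 V reference.
Source V1 fixes V_0 = 9 V.
KCL at each unknown node (sum of currents leaving = 0; resistances in Ω):
  Node 1: (V_1 - 9)/40 + (V_1 - 0)/300 = 0
Collecting terms: 0.02833 × V_1 = 0.225  =>  V_1 = 7.941 V
I_R1 = (V_0 - V_1)/R1 = (9 - 7.941)/40 = 0.02647 A
P_R1 = I_R1² × R1 = (0.02647)² × 40 = 0.02803 W

Final answer: 0.02803 W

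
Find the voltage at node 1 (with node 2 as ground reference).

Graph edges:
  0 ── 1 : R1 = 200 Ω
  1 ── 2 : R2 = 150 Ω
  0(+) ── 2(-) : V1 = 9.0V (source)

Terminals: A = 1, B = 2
Nodal analysis, taking node 2 as the 0 V reference.
Source V1 fixes V_0 = 9 V.
KCL at each unknown node (sum of currents leaving = 0; resistances in Ω):
  Node 1: (V_1 - 9)/200 + (V_1 - 0)/150 = 0
Collecting terms: 0.01167 × V_1 = 0.045  =>  V_1 = 3.857 V
The requested potential is V_1 = 3.857 V.

Final answer: V_1 = 3.857 V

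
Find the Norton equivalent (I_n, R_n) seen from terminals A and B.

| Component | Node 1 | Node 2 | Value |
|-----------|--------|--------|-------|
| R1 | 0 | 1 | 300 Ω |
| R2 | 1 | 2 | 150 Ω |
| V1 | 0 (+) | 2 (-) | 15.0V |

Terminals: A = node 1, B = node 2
Find the Thévenin equivalent first; then I_n = V_th/R_th and R_n = R_th.
Step 1 — V_th is the open-circuit voltage V_A - V_B (nothing connected across the terminals).
Nodal analysis, taking node 2 as the 0 V reference.
Source V1 fixes V_0 = 15 V.
KCL at each unknown node (sum of currents leaving = 0; resistances in Ω):
  Node 1: (V_1 - 15)/300 + (V_1 - 0)/150 = 0
Collecting terms: 0.01 × V_1 = 0.05  =>  V_1 = 5 V
V_th = V_1 - V_2 = 5 - 0 = 5 V
Step 2 — R_th: zero the source — replace V1 by a short circuit (node 2 merges into node 0) — and find the resistance seen between A (node 1) and B (node 0).
Reduce the network between node 1 (A) and node 0 (B) by series/parallel combination:
  Rp1 = R1 ‖ R2 (parallel, both between nodes 0 and 1) = 1/(1/300 + 1/150) = 100 Ω
R_th = 100 Ω
I_n = V_th/R_th = 5/100 = 0.05 A, and R_n = R_th = 100 Ω

Final answer: I_n = 0.05 A, R_n = 100 Ω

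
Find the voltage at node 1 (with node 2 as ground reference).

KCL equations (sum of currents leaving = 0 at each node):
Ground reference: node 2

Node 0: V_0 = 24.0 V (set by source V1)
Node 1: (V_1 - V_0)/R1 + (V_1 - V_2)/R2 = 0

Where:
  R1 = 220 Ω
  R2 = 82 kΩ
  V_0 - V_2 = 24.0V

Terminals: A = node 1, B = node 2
Nodal analysis, taking node 2 as the 0 V reference.
Source V1 fixes V_0 = 24 V.
KCL at each unknown node (sum of currents leaving = 0; resistances in Ω):
  Node 1: (V_1 - 24)/220 + (V_1 - 0)/82000 = 0
Collecting terms: 0.004558 × V_1 = 0.1091  =>  V_1 = 23.94 V
The requested potential is V_1 = 23.94 V.

Final answer: V_1 = 23.94 V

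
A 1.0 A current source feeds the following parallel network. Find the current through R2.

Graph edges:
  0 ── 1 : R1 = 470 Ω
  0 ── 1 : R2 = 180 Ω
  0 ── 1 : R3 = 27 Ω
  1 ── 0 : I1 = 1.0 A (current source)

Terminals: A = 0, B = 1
All resistors sit directly between nodes 0 and 1, so they are in parallel and share one voltage V; the full source current 1 A splits among them.
1/R_par = 1/470 + 1/180 + 1/27 = 0.04472 S  =>  R_par = 22.36 Ω
V = I × R_par = 1 × 22.36 = 22.36 V
I_R2 = V/R2 = 22.36/180 = 0.1242 A

Final answer: 0.1242 A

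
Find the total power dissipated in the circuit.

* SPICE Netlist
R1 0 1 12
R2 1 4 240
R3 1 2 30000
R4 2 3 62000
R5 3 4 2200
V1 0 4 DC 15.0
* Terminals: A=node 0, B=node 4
Nodal analysis, taking node 4 as the 0 V reference.
Source V1 fixes V_0 = 15 V.
KCL at each unknown node (sum of currents leaving = 0; resistances in Ω):
  Node 1: (V_1 - 15)/12 + (V_1 - 0)/240 + (V_1 - V_2)/30000 = 0
  Node 2: (V_2 - V_1)/30000 + (V_2 - V_3)/62000 = 0
  Node 3: (V_3 - V_2)/62000 + (V_3 - 0)/2200 = 0
Collecting terms (coefficients in siemens):
  0.08753·V_1 - 0.00003333·V_2 = 1.25
  0.00004946·V_2 - 0.00003333·V_1 - 0.00001613·V_3 = 0
  0.0004707·V_3 - 0.00001613·V_2 = 0
Solving these 3 simultaneous equations (Gaussian elimination) gives:
  V_1 = 14.28 V, V_2 = 9.735 V, V_3 = 0.3336 V
Power in each resistor, P = (ΔV)²/R:
  P_R1 = (15 - 14.28)²/12 = 0.04272 W
  P_R2 = (14.28 - 0)²/240 = 0.8501 W
  P_R3 = (14.28 - 9.735)²/30000 = 0.0006898 W
  P_R4 = (9.735 - 0.3336)²/62000 = 0.001426 W
  P_R5 = (0.3336 - 0)²/2200 = 0.00005058 W
P_total = P_R1 + P_R2 + P_R3 + P_R4 + P_R5 = 0.895 W

Final answer: 0.895 W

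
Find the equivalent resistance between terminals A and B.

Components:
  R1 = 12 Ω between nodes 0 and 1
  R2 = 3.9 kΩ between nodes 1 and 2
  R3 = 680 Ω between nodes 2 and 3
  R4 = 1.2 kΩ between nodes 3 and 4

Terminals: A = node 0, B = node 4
Reduce the network between node 0 (A) and node 4 (B) by series/parallel combination:
  Rs1 = R1 + R2 (series, joined only at node 1) = 12 + 3900 = 3912 Ω
  Rs2 = R3 + Rs1 (series, joined only at node 2) = 680 + 3912 = 4592 Ω
  Rs3 = R4 + Rs2 (series, joined only at node 3) = 1200 + 4592 = 5792 Ω
R_eq = 5.792 kΩ

Final answer: 5.792 kΩ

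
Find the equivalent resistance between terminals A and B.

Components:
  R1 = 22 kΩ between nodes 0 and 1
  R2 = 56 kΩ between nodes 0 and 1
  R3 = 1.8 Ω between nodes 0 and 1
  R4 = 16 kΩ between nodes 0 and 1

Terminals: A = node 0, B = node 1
Reduce the network between node 0 (A) and node 1 (B) by series/parallel combination:
  Rp1 = R1 ‖ R2 ‖ R3 ‖ R4 (parallel, all between nodes 0 and 1) = 1/(1/22000 + 1/56000 + 1/1.8 + 1/16000) = 1.8 Ω
R_eq = 1.8 Ω

Final answer: 1.8 Ω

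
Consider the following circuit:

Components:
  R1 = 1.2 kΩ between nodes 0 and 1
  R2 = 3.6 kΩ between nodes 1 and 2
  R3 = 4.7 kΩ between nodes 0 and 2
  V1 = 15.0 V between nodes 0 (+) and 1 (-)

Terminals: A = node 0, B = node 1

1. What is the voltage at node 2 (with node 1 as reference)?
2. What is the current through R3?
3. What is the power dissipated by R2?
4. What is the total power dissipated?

Nodal analysis, taking node 1 as the 0 V reference.
Source V1 fixes V_0 = 15 V.
KCL at each unknown node (sum of currents leaving = 0; resistances in Ω):
  Node 2: (V_2 - 0)/3600 + (V_2 - 15)/4700 = 0
Collecting terms: 0.0004905 × V_2 = 0.003191  =>  V_2 = 6.506 V
Part 1:
  Read off the nodal solution: V_2 = 6.506 V
Part 2:
  I_R3 = (V_0 - V_2)/R3 = (15 - 6.506)/4700 = 0.001807 A
  Magnitude: I_R3 = 0.001807 A
Part 3:
  I_R2 = (V_1 - V_2)/R2 = (0 - 6.506)/3600 = -0.001807 A
  P_R2 = I_R2² × R2 = (-0.001807)² × 3600 = 0.01176 W
Part 4:
  Power in each resistor, P = (ΔV)²/R:
    P_R1 = (15 - 0)²/1200 = 0.1875 W
    P_R2 = (0 - 6.506)²/3600 = 0.01176 W
    P_R3 = (15 - 6.506)²/4700 = 0.01535 W
  P_total = P_R1 + P_R2 + P_R3 = 0.2146 W

Final answers:
1. V_2 = 6.506 V
2. I_R3 = 0.001807 A
3. P_R2 = 0.01176 W
4. P_total = 0.2146 W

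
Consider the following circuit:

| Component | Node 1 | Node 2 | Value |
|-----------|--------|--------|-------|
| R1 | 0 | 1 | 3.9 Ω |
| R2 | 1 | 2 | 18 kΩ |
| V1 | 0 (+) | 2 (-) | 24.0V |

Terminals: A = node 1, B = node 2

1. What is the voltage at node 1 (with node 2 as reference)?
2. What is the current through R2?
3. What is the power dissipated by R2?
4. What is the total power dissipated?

Nodal analysis, taking node 2 as the 0 V reference.
Source V1 fixes V_0 = 24 V.
KCL at each unknown node (sum of currents leaving = 0; resistances in Ω):
  Node 1: (V_1 - 24)/3.9 + (V_1 - 0)/18000 = 0
Collecting terms: 0.2565 × V_1 = 6.154  =>  V_1 = 23.99 V
Part 1:
  Read off the nodal solution: V_1 = 23.99 V
Part 2:
  I_R2 = (V_1 - V_2)/R2 = (23.99 - 0)/18000 = 0.001333 A
  Magnitude: I_R2 = 0.001333 A
Part 3:
  I_R2 = (V_1 - V_2)/R2 = (23.99 - 0)/18000 = 0.001333 A
  P_R2 = I_R2² × R2 = (0.001333)² × 18000 = 0.03199 W
Part 4:
  Power in each resistor, P = (ΔV)²/R:
    P_R1 = (24 - 23.99)²/3.9 = 0.00000693 W
    P_R2 = (23.99 - 0)²/18000 = 0.03199 W
  P_total = P_R1 + P_R2 = 0.03199 W

Final answers:
1. V_1 = 23.99 V
2. I_R2 = 0.001333 A
3. P_R2 = 0.03199 W
4. P_total = 0.03199 W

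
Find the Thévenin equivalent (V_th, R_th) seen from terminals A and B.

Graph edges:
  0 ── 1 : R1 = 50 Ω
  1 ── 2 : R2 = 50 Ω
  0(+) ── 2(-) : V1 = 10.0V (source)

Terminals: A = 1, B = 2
Step 1 — V_th is the open-circuit voltage V_A - V_B (nothing connected across the terminals).
Nodal analysis, taking node 2 as the 0 V reference.
Source V1 fixes V_0 = 10 V.
KCL at each unknown node (sum of currents leaving = 0; resistances in Ω):
  Node 1: (V_1 - 10)/50 + (V_1 - 0)/50 = 0
Collecting terms: 0.04 × V_1 = 0.2  =>  V_1 = 5 V
V_th = V_1 - V_2 = 5 - 0 = 5 V
Step 2 — R_th: zero the source — replace V1 by a short circuit (node 2 merges into node 0) — and find the resistance seen between A (node 1) and B (node 0).
Reduce the network between node 1 (A) and node 0 (B) by series/parallel combination:
  Rp1 = R1 ‖ R2 (parallel, both between nodes 0 and 1) = 1/(1/50 + 1/50) = 25 Ω
R_th = 25 Ω

Final answer: V_th = 5 V, R_th = 25 Ω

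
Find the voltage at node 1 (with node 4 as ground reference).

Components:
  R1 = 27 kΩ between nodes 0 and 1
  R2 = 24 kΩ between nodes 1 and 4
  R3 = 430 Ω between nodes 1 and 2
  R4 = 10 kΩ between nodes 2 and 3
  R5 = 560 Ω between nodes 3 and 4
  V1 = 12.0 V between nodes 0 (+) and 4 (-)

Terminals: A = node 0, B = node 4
Nodal analysis, taking node 4 as the 0 V reference.
Source V1 fixes V_0 = 12 V.
KCL at each unknown node (sum of currents leaving = 0; resistances in Ω):
  Node 1: (V_1 - 12)/27000 + (V_1 - 0)/24000 + (V_1 - V_2)/430 = 0
  Node 2: (V_2 - V_1)/430 + (V_2 - V_3)/10000 = 0
  Node 3: (V_3 - V_2)/10000 + (V_3 - 0)/560 = 0
Collecting terms (coefficients in siemens):
  0.002404·V_1 - 0.002326·V_2 = 0.0004444
  0.002426·V_2 - 0.002326·V_1 - 0.0001·V_3 = 0
  0.001886·V_3 - 0.0001·V_2 = 0
Solving these 3 simultaneous equations (Gaussian elimination) gives:
  V_1 = 2.619 V, V_2 = 2.517 V, V_3 = 0.1335 V
The requested potential is V_1 = 2.619 V.

Final answer: V_1 = 2.619 V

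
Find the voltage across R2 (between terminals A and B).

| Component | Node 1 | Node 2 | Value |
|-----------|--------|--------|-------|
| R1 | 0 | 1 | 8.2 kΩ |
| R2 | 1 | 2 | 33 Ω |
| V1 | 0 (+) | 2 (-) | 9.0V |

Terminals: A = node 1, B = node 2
R1 and R2 are in series across V1 (node 0 → node 1 → node 2), and the output A–B is taken across R2, so this is a voltage divider.
Series current: I = V1/(R1 + R2) = 9/(8200 + 33) = 9/8233 = 0.001093 A
V_R2 = I × R2 = V1 × R2/(R1 + R2) = 9 × 33/8233 = 0.03607 V

Final answer: 0.03607 V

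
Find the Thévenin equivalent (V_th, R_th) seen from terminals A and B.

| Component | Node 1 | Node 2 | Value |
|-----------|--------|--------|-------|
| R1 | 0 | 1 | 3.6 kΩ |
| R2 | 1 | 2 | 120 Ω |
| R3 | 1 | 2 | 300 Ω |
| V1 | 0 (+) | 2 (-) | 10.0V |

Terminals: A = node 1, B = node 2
Step 1 — V_th is the open-circuit voltage V_A - V_B (nothing connected across the terminals).
Nodal analysis, taking node 2 as the 0 V reference.
Source V1 fixes V_0 = 10 V.
KCL at each unknown node (sum of currents leaving = 0; resistances in Ω):
  Node 1: (V_1 - 10)/3600 + (V_1 - 0)/120 + (V_1 - 0)/300 = 0
Collecting terms: 0.01194 × V_1 = 0.002778  =>  V_1 = 0.2326 V
V_th = V_1 - V_2 = 0.2326 - 0 = 0.2326 V
Step 2 — R_th: zero the source — replace V1 by a short circuit (node 2 merges into node 0) — and find the resistance seen between A (node 1) and B (node 0).
Reduce the network between node 1 (A) and node 0 (B) by series/parallel combination:
  Rp1 = R1 ‖ R2 ‖ R3 (parallel, all between nodes 0 and 1) = 1/(1/3600 + 1/120 + 1/300) = 83.72 Ω
R_th = 83.72 Ω

Final answer: V_th = 0.2326 V, R_th = 83.72 Ω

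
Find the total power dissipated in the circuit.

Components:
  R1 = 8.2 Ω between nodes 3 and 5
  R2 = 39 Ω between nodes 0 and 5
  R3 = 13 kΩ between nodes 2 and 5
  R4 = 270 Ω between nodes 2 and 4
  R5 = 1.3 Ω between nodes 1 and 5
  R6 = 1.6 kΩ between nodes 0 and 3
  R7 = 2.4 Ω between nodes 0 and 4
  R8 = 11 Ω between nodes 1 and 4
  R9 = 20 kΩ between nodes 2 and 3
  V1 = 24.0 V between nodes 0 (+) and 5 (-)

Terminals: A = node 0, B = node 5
Nodal analysis, taking node 5 as the 0 V reference.
Source V1 fixes V_0 = 24 V.
KCL at each unknown node (sum of currents leaving = 0; resistances in Ω):
  Node 1: (V_1 - 0)/1.3 + (V_1 - V_4)/11 = 0
  Node 2: (V_2 - 0)/13000 + (V_2 - V_4)/270 + (V_2 - V_3)/20000 = 0
  Node 3: (V_3 - 0)/8.2 + (V_3 - 24)/1600 + (V_3 - V_2)/20000 = 0
  Node 4: (V_4 - V_2)/270 + (V_4 - 24)/2.4 + (V_4 - V_1)/11 = 0
Collecting terms (coefficients in siemens):
  0.8601·V_1 - 0.09091·V_4 = 0
  0.003831·V_2 - 0.00005·V_3 - 0.003704·V_4 = 0
  0.1226·V_3 - 0.00005·V_2 = 0.015
  0.5113·V_4 - 0.09091·V_1 - 0.003704·V_2 = 10
Solving these 4 simultaneous equations (Gaussian elimination) gives:
  V_1 = 2.122 V, V_2 = 19.41 V, V_3 = 0.1302 V, V_4 = 20.08 V
Power in each resistor, P = (ΔV)²/R:
  P_R1 = (0.1302 - 0)²/8.2 = 0.002069 W
  P_R2 = (24 - 0)²/39 = 14.77 W
  P_R3 = (19.41 - 0)²/13000 = 0.02899 W
  P_R4 = (19.41 - 20.08)²/270 = 0.001631 W
  P_R5 = (2.122 - 0)²/1.3 = 3.464 W
  P_R6 = (24 - 0.1302)²/1600 = 0.3561 W
  P_R7 = (24 - 20.08)²/2.4 = 6.413 W
  P_R8 = (2.122 - 20.08)²/11 = 29.31 W
  P_R9 = (19.41 - 0.1302)²/20000 = 0.01859 W
P_total = P_R1 + P_R2 + P_R3 + P_R4 + P_R5 + P_R6 + P_R7 + P_R8 + P_R9 = 54.36 W

Final answer: 54.36 W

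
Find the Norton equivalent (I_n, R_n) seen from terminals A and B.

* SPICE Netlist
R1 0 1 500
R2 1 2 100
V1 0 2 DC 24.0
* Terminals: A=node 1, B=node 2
Find the Thévenin equivalent first; then I_n = V_th/R_th and R_n = R_th.
Step 1 — V_th is the open-circuit voltage V_A - V_B (nothing connected across the terminals).
Nodal analysis, taking node 2 as the 0 V reference.
Source V1 fixes V_0 = 24 V.
KCL at each unknown node (sum of currents leaving = 0; resistances in Ω):
  Node 1: (V_1 - 24)/500 + (V_1 - 0)/100 = 0
Collecting terms: 0.012 × V_1 = 0.048  =>  V_1 = 4 V
V_th = V_1 - V_2 = 4 - 0 = 4 V
Step 2 — R_th: zero the source — replace V1 by a short circuit (node 2 merges into node 0) — and find the resistance seen between A (node 1) and B (node 0).
Reduce the network between node 1 (A) and node 0 (B) by series/parallel combination:
  Rp1 = R1 ‖ R2 (parallel, both between nodes 0 and 1) = 1/(1/500 + 1/100) = 83.33 Ω
R_th = 83.33 Ω
I_n = V_th/R_th = 4/83.33 = 0.048 A, and R_n = R_th = 83.33 Ω

Final answer: I_n = 0.048 A, R_n = 83.33 Ω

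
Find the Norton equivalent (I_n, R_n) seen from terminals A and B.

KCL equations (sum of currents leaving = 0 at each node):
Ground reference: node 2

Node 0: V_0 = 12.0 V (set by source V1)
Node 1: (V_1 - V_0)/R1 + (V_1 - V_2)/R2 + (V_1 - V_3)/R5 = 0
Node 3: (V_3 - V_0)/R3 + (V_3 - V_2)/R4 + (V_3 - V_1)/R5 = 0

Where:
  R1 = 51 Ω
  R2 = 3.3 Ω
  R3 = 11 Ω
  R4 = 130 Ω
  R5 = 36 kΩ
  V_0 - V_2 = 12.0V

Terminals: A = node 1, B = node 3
Find the Thévenin equivalent first; then I_n = V_th/R_th and R_n = R_th.
Step 1 — V_th is the open-circuit voltage V_A - V_B (nothing connected across the terminals).
Nodal analysis, taking node 2 as the 0 V reference.
Source V1 fixes V_0 = 12 V.
KCL at each unknown node (sum of currents leaving = 0; resistances in Ω):
  Node 1: (V_1 - 12)/51 + (V_1 - 0)/3.3 + (V_1 - V_3)/36000 = 0
  Node 3: (V_3 - 12)/11 + (V_3 - 0)/130 + (V_3 - V_1)/36000 = 0
Collecting terms (coefficients in siemens):
  0.3227·V_1 - 0.00002778·V_3 = 0.2353
  0.09863·V_3 - 0.00002778·V_1 = 1.091
Determinant D = (0.3227)(0.09863) - (-0.00002778)(-0.00002778) = 0.03182
V_1 = [(0.2353)(0.09863) - (-0.00002778)(1.091)]/D = 0.7302 V
V_3 = [(0.3227)(1.091) - (0.2353)(-0.00002778)]/D = 11.06 V
V_th = V_1 - V_3 = 0.7302 - 11.06 = -10.33 V
Step 2 — R_th: zero the source — replace V1 by a short circuit (node 2 merges into node 0) — and find the resistance seen between A (node 1) and B (node 3).
Reduce the network between node 1 (A) and node 3 (B) by series/parallel combination:
  Rp1 = R1 ‖ R2 (parallel, both between nodes 0 and 1) = 1/(1/51 + 1/3.3) = 3.099 Ω
  Rp2 = R3 ‖ R4 (parallel, both between nodes 0 and 3) = 1/(1/11 + 1/130) = 10.14 Ω
  Rs1 = Rp1 + Rp2 (series, joined only at node 0) = 3.099 + 10.14 = 13.24 Ω
  Rp3 = R5 ‖ Rs1 (parallel, both between nodes 1 and 3) = 1/(1/36000 + 1/13.24) = 13.24 Ω
R_th = 13.24 Ω
I_n = V_th/R_th = -10.33/13.24 = -0.7805 A, and R_n = R_th = 13.24 Ω

Final answer: I_n = -0.7805 A, R_n = 13.24 Ω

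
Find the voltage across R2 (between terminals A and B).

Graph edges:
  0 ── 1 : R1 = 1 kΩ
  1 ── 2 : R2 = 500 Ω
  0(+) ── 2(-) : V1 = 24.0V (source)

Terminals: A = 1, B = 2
R1 and R2 are in series across V1 (node 0 → node 1 → node 2), and the output A–B is taken across R2, so this is a voltage divider.
Series current: I = V1/(R1 + R2) = 24/(1000 + 500) = 24/1500 = 0.016 A
V_R2 = I × R2 = V1 × R2/(R1 + R2) = 24 × 500/1500 = 8 V

Final answer: 8 V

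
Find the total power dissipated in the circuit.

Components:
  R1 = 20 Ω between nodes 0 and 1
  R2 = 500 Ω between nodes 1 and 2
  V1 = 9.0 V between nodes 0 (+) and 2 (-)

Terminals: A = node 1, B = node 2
Nodal analysis, taking node 2 as the 0 V reference.
Source V1 fixes V_0 = 9 V.
KCL at each unknown node (sum of currents leaving = 0; resistances in Ω):
  Node 1: (V_1 - 9)/20 + (V_1 - 0)/500 = 0
Collecting terms: 0.052 × V_1 = 0.45  =>  V_1 = 8.654 V
Power in each resistor, P = (ΔV)²/R:
  P_R1 = (9 - 8.654)²/20 = 0.005991 W
  P_R2 = (8.654 - 0)²/500 = 0.1498 W
P_total = P_R1 + P_R2 = 0.1558 W

Final answer: 0.1558 W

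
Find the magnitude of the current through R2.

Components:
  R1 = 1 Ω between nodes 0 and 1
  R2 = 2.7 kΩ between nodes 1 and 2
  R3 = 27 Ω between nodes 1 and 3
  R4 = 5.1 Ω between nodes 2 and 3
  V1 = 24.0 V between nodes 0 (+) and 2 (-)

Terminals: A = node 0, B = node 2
Nodal analysis, taking node 2 as the 0 V reference.
Source V1 fixes V_0 = 24 V.
KCL at each unknown node (sum of currents leaving = 0; resistances in Ω):
  Node 1: (V_1 - 24)/1 + (V_1 - 0)/2700 + (V_1 - V_3)/27 = 0
  Node 3: (V_3 - V_1)/27 + (V_3 - 0)/5.1 = 0
Collecting terms (coefficients in siemens):
  1.037·V_1 - 0.03704·V_3 = 24
  0.2331·V_3 - 0.03704·V_1 = 0
Determinant D = (1.037)(0.2331) - (-0.03704)(-0.03704) = 0.2405
V_1 = [(24)(0.2331) - (-0.03704)(0)]/D = 23.27 V
V_3 = [(1.037)(0) - (24)(-0.03704)]/D = 3.697 V
I_R2 = (V_1 - V_2)/R2 = (23.27 - 0)/2700 = 0.008617 A
|I_R2| = 0.008617 A

Final answer: |I_R2| = 0.008617 A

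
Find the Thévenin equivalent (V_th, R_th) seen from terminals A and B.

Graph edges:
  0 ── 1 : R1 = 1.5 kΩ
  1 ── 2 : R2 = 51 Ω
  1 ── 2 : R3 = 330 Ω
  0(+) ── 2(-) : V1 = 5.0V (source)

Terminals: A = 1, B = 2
Step 1 — V_th is the open-circuit voltage V_A - V_B (nothing connected across the terminals).
Nodal analysis, taking node 2 as the 0 V reference.
Source V1 fixes V_0 = 5 V.
KCL at each unknown node (sum of currents leaving = 0; resistances in Ω):
  Node 1: (V_1 - 5)/1500 + (V_1 - 0)/51 + (V_1 - 0)/330 = 0
Collecting terms: 0.0233 × V_1 = 0.003333  =>  V_1 = 0.143 V
V_th = V_1 - V_2 = 0.143 - 0 = 0.143 V
Step 2 — R_th: zero the source — replace V1 by a short circuit (node 2 merges into node 0) — and find the resistance seen between A (node 1) and B (node 0).
Reduce the network between node 1 (A) and node 0 (B) by series/parallel combination:
  Rp1 = R1 ‖ R2 ‖ R3 (parallel, all between nodes 0 and 1) = 1/(1/1500 + 1/51 + 1/330) = 42.91 Ω
R_th = 42.91 Ω

Final answer: V_th = 0.143 V, R_th = 42.91 Ω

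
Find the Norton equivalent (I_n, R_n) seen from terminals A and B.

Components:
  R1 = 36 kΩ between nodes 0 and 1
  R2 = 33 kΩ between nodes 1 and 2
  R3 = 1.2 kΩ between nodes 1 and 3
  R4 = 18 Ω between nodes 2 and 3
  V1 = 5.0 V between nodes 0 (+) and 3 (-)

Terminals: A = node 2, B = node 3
Find the Thévenin equivalent first; then I_n = V_th/R_th and R_n = R_th.
Step 1 — V_th is the open-circuit voltage V_A - V_B (nothing connected across the terminals).
Nodal analysis, taking node 3 as the 0 V reference.
Source V1 fixes V_0 = 5 V.
KCL at each unknown node (sum of currents leaving = 0; resistances in Ω):
  Node 1: (V_1 - 5)/36000 + (V_1 - V_2)/33000 + (V_1 - 0)/1200 = 0
  Node 2: (V_2 - V_1)/33000 + (V_2 - 0)/18 = 0
Collecting terms (coefficients in siemens):
  0.0008914·V_1 - 0.0000303·V_2 = 0.0001389
  0.05559·V_2 - 0.0000303·V_1 = 0
Determinant D = (0.0008914)(0.05559) - (-0.0000303)(-0.0000303) = 0.00004955
V_1 = [(0.0001389)(0.05559) - (-0.0000303)(0)]/D = 0.1558 V
V_2 = [(0.0008914)(0) - (0.0001389)(-0.0000303)]/D = 0.00008494 V
V_th = V_2 - V_3 = 0.00008494 - 0 = 0.00008494 V
Step 2 — R_th: zero the source — replace V1 by a short circuit (node 3 merges into node 0) — and find the resistance seen between A (node 2) and B (node 0).
Reduce the network between node 2 (A) and node 0 (B) by series/parallel combination:
  Rp1 = R1 ‖ R3 (parallel, both between nodes 0 and 1) = 1/(1/36000 + 1/1200) = 1161 Ω
  Rs1 = R2 + Rp1 (series, joined only at node 1) = 33000 + 1161 = 34160 Ω
  Rp2 = R4 ‖ Rs1 (parallel, both between nodes 0 and 2) = 1/(1/18 + 1/34160) = 17.99 Ω
R_th = 17.99 Ω
I_n = V_th/R_th = 0.00008494/17.99 = 0.000004721 A, and R_n = R_th = 17.99 Ω

Final answer: I_n = 4.721e-06 A, R_n = 17.99 Ω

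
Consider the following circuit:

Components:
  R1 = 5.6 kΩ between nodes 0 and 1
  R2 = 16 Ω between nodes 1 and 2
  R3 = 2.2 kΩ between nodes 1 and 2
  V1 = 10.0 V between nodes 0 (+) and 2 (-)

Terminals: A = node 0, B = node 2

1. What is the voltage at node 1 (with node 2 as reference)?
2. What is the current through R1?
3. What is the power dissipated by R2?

Nodal analysis, taking node 2 as the 0 V reference.
Source V1 fixes V_0 = 10 V.
KCL at each unknown node (sum of currents leaving = 0; resistances in Ω):
  Node 1: (V_1 - 10)/5600 + (V_1 - 0)/16 + (V_1 - 0)/2200 = 0
Collecting terms: 0.06313 × V_1 = 0.001786  =>  V_1 = 0.02828 V
Part 1:
  Read off the nodal solution: V_1 = 0.02828 V
Part 2:
  I_R1 = (V_0 - V_1)/R1 = (10 - 0.02828)/5600 = 0.001781 A
  Magnitude: I_R1 = 0.001781 A
Part 3:
  I_R2 = (V_1 - V_2)/R2 = (0.02828 - 0)/16 = 0.001768 A
  P_R2 = I_R2² × R2 = (0.001768)² × 16 = 0.00005 W

Final answers:
1. V_1 = 0.02828 V
2. I_R1 = 0.001781 A
3. P_R2 = 5e-05 W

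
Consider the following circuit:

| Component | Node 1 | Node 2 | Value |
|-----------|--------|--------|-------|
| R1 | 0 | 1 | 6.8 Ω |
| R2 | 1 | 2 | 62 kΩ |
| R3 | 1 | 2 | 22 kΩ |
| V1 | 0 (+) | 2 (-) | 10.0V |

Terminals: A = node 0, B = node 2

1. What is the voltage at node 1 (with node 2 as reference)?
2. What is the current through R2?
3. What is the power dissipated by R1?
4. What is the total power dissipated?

Nodal analysis, taking node 2 as the 0 V reference.
Source V1 fixes V_0 = 10 V.
KCL at each unknown node (sum of currents leaving = 0; resistances in Ω):
  Node 1: (V_1 - 10)/6.8 + (V_1 - 0)/62000 + (V_1 - 0)/22000 = 0
Collecting terms: 0.1471 × V_1 = 1.471  =>  V_1 = 9.996 V
Part 1:
  Read off the nodal solution: V_1 = 9.996 V
Part 2:
  I_R2 = (V_1 - V_2)/R2 = (9.996 - 0)/62000 = 0.0001612 A
  Magnitude: I_R2 = 0.0001612 A
Part 3:
  I_R1 = (V_0 - V_1)/R1 = (10 - 9.996)/6.8 = 0.0006156 A
  P_R1 = I_R1² × R1 = (0.0006156)² × 6.8 = 0.000002577 W
Part 4:
  Power in each resistor, P = (ΔV)²/R:
    P_R1 = (10 - 9.996)²/6.8 = 0.000002577 W
    P_R2 = (9.996 - 0)²/62000 = 0.001612 W
    P_R3 = (9.996 - 0)²/22000 = 0.004542 W
  P_total = P_R1 + P_R2 + P_R3 = 0.006156 W

Final answers:
1. V_1 = 9.996 V
2. I_R2 = 0.0001612 A
3. P_R1 = 2.577e-06 W
4. P_total = 0.006156 W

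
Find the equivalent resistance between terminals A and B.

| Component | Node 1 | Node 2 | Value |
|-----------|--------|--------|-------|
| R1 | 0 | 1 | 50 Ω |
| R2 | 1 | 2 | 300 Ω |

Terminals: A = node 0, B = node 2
Reduce the network between node 0 (A) and node 2 (B) by series/parallel combination:
  Rs1 = R1 + R2 (series, joined only at node 1) = 50 + 300 = 350 Ω
R_eq = 350 Ω

Final answer: 350 Ω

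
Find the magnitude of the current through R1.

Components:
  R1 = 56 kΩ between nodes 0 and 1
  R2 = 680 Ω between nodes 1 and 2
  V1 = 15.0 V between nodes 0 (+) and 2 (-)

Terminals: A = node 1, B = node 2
Nodal analysis, taking node 2 as the 0 V reference.
Source V1 fixes V_0 = 15 V.
KCL at each unknown node (sum of currents leaving = 0; resistances in Ω):
  Node 1: (V_1 - 15)/56000 + (V_1 - 0)/680 = 0
Collecting terms: 0.001488 × V_1 = 0.0002679  =>  V_1 = 0.18 V
I_R1 = (V_0 - V_1)/R1 = (15 - 0.18)/56000 = 0.0002646 A
|I_R1| = 0.0002646 A

Final answer: |I_R1| = 0.0002646 A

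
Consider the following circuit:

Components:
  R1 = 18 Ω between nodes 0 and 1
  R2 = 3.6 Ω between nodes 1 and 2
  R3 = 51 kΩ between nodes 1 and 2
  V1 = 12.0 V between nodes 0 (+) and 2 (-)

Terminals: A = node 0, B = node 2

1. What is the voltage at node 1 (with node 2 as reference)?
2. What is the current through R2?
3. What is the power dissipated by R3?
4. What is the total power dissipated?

Nodal analysis, taking node 2 as the 0 V reference.
Source V1 fixes V_0 = 12 V.
KCL at each unknown node (sum of currents leaving = 0; resistances in Ω):
  Node 1: (V_1 - 12)/18 + (V_1 - 0)/3.6 + (V_1 - 0)/51000 = 0
Collecting terms: 0.3334 × V_1 = 0.6667  =>  V_1 = 2 V
Part 1:
  Read off the nodal solution: V_1 = 2 V
Part 2:
  I_R2 = (V_1 - V_2)/R2 = (2 - 0)/3.6 = 0.5555 A
  Magnitude: I_R2 = 0.5555 A
Part 3:
  I_R3 = (V_1 - V_2)/R3 = (2 - 0)/51000 = 0.00003921 A
  P_R3 = I_R3² × R3 = (0.00003921)² × 51000 = 0.00007842 W
Part 4:
  Power in each resistor, P = (ΔV)²/R:
    P_R1 = (12 - 2)²/18 = 5.556 W
    P_R2 = (2 - 0)²/3.6 = 1.111 W
    P_R3 = (2 - 0)²/51000 = 0.00007842 W
  P_total = P_R1 + P_R2 + P_R3 = 6.667 W

Final answers:
1. V_1 = 2 V
2. I_R2 = 0.5555 A
3. P_R3 = 7.842e-05 W
4. P_total = 6.667 W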